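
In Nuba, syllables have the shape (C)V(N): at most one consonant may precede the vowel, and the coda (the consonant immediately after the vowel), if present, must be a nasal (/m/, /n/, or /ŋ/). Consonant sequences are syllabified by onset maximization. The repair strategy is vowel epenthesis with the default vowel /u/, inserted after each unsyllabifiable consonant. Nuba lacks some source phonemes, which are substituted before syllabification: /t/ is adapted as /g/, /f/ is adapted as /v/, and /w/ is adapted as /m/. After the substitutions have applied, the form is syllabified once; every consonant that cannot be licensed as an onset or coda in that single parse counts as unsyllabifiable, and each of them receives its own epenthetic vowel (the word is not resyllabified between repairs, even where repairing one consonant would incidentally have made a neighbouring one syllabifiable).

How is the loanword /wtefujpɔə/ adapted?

Substitution: /w/ → /m/, /t/ → /g/, /f/ → /v/, giving /mgevujpɔə/.
Under (C)V(N), the unsyllabifiable consonants are /m/, /j/ (only a nasal (/m/, /n/, or /ŋ/) is licensed in coda position; onsets are limited to one consonant).
Each unlicensed consonant becomes the onset of a new syllable: /m/ → /mu/, /j/ → /ju/.

mugevujupɔə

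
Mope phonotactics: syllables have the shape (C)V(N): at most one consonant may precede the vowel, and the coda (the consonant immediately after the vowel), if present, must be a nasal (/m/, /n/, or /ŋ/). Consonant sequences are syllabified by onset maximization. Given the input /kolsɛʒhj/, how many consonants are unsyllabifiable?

The consonants /l/, /ʒ/, /h/, /j/ cannot be parsed into a legal (C)V(N) syllable (only a nasal (/m/, /n/, or /ŋ/) is licensed in coda position; onsets are limited to one consonant).

4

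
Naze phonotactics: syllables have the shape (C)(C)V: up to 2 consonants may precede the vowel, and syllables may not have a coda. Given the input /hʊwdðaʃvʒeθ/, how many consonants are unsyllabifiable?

3

The consonants /w/, /ʃ/, /θ/ cannot be parsed into a legal (C)(C)V syllable (no codas are permitted; onsets may contain at most 2 consonants).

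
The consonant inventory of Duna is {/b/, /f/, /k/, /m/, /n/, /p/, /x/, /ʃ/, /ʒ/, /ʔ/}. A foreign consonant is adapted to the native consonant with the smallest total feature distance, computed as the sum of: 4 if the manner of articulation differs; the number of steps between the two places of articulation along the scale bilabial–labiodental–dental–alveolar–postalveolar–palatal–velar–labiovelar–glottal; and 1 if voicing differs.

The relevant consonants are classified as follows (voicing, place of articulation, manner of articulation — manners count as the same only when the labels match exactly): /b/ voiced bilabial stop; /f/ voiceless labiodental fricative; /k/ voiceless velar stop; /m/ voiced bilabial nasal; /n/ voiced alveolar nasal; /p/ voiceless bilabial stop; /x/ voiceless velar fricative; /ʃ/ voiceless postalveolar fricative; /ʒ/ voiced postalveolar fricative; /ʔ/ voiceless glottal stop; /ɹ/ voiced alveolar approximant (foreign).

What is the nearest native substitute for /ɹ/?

n

/n/ is closest: manner differs (approximant→nasal, +4), place distance 0 (alveolar→alveolar), same voicing; total 4. Next closest is /ʒ/ at distance 5.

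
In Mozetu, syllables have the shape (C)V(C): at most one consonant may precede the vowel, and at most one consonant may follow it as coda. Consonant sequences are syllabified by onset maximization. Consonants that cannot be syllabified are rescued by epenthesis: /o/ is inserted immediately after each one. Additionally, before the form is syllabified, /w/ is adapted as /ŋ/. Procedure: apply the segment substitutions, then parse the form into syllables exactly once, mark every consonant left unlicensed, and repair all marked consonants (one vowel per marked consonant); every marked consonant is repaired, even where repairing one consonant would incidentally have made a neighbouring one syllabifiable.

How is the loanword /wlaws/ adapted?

Substitution: /w/ → /ŋ/, giving /ŋlaŋs/.
Syllabifying with onset maximization leaves /ŋ/, /s/ stranded (at most one coda consonant is licensed; onsets are limited to one consonant).
Each unlicensed consonant becomes the onset of a new syllable: /ŋ/ → /ŋo/, /s/ → /so/.

ŋolaŋso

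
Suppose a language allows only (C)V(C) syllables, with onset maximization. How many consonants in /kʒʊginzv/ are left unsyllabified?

3

Syllabifying with onset maximization leaves /k/, /z/, /v/ stranded (at most one coda consonant is licensed; onsets are limited to one consonant).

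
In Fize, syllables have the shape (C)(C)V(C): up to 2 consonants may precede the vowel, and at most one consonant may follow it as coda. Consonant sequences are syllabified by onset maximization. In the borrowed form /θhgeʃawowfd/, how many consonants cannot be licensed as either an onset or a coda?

Syllabifying with onset maximization leaves /θ/, /f/, /d/ stranded (at most one coda consonant is licensed; onsets may contain at most 2 consonants).

3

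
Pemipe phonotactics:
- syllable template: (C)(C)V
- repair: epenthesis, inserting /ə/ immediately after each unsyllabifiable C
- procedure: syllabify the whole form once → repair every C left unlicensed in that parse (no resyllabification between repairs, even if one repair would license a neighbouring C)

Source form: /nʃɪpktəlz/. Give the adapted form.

nʃɪpəktələzə

The consonants /p/, /l/, /z/ cannot be parsed into a legal (C)(C)V syllable (no codas are permitted; onsets may contain at most 2 consonants).
Epenthesis after each stranded consonant: /p/ → /pə/, /l/ → /lə/, /z/ → /zə/.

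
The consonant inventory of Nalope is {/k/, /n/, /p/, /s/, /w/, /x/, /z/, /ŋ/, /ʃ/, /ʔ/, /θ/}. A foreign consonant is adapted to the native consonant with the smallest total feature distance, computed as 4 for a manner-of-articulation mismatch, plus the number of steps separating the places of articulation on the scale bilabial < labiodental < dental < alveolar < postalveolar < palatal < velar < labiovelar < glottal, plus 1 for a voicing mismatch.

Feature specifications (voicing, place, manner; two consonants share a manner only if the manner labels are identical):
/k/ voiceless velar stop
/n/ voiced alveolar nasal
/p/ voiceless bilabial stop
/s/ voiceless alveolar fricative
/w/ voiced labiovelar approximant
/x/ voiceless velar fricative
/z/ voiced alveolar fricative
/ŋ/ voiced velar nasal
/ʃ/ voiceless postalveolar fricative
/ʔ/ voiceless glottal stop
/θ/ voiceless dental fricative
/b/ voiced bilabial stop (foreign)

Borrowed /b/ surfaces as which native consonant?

p

/p/ is closest: same manner (stop), place distance 0 (bilabial→bilabial), voicing differs (+1); total 1. Next closest is /k/ at distance 7.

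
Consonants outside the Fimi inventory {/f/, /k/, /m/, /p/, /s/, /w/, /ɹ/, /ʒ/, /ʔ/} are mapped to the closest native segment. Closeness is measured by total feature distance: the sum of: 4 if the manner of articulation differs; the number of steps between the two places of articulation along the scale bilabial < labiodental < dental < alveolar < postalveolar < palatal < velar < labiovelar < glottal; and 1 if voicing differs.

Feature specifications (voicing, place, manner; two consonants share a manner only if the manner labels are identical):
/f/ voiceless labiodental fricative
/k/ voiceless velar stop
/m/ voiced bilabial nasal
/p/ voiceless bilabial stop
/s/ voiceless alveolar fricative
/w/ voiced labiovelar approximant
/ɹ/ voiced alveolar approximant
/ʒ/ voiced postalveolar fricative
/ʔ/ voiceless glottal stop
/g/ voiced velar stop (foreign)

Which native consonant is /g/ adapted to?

k

/k/ is closest: same manner (stop), place distance 0 (velar→velar), voicing differs (+1); total 1. Next closest is /ʔ/ at distance 3.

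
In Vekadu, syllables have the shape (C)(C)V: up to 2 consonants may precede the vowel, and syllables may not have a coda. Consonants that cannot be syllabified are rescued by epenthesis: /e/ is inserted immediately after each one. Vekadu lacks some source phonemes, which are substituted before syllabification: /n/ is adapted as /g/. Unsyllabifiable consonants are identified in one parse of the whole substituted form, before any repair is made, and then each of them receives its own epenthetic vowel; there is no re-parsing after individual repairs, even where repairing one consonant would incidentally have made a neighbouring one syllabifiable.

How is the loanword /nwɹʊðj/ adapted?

Substitution: /n/ → /g/, giving /gwɹʊðj/.
The consonants /g/, /ð/, /j/ cannot be parsed into a legal (C)(C)V syllable (no codas are permitted; onsets may contain at most 2 consonants).
Inserting the epenthetic vowel yields /g/ → /ge/, /ð/ → /ðe/, /j/ → /je/.

gewɹʊðeje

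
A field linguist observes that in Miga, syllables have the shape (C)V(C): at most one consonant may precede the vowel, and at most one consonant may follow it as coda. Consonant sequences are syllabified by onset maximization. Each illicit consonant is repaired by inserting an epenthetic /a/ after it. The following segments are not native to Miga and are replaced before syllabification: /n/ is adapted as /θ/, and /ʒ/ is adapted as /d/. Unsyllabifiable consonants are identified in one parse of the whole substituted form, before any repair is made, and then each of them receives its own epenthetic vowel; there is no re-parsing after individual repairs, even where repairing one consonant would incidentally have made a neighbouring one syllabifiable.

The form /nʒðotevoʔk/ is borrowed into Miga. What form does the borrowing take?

θadaðotevoʔka

Substitution: /n/ → /θ/, /ʒ/ → /d/, giving /θdðotevoʔk/.
The consonants /θ/, /d/, /k/ cannot be parsed into a legal (C)V(C) syllable (at most one coda consonant is licensed; onsets are limited to one consonant).
Epenthesis after each stranded consonant: /θ/ → /θa/, /d/ → /da/, /k/ → /ka/.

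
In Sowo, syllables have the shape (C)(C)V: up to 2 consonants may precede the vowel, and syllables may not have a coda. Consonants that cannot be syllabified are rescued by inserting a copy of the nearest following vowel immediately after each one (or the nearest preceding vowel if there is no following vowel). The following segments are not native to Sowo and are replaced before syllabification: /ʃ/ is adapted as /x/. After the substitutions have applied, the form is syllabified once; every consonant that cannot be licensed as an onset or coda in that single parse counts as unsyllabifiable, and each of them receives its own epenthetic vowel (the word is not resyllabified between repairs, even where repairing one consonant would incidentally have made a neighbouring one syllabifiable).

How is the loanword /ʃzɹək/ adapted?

xəzɹəkə

Substitution: /ʃ/ → /x/, giving /xzɹək/.
Syllabifying with onset maximization leaves /x/, /k/ stranded (no codas are permitted; onsets may contain at most 2 consonants).
Epenthesis after each stranded consonant: /x/ → /xə/, /k/ → /kə/.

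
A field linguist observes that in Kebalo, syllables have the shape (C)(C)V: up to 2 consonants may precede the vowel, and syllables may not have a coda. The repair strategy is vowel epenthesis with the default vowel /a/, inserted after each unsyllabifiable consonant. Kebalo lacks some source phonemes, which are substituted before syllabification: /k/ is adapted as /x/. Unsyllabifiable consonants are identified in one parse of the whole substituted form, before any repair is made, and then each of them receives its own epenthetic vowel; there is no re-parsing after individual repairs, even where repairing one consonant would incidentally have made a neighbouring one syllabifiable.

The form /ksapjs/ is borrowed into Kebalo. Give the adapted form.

Substitution: /k/ → /x/, giving /xsapjs/.
The consonants /p/, /j/, /s/ cannot be parsed into a legal (C)(C)V syllable (no codas are permitted; onsets may contain at most 2 consonants).
Each unlicensed consonant becomes the onset of a new syllable: /p/ → /pa/, /j/ → /ja/, /s/ → /sa/.

xsapajasa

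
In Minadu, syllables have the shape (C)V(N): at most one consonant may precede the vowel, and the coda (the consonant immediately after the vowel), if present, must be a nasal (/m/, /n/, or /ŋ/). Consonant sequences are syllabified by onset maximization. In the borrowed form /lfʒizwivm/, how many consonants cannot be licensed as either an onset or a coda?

5

Syllabifying with onset maximization leaves /l/, /f/, /z/, /v/, /m/ stranded (only a nasal (/m/, /n/, or /ŋ/) is licensed in coda position; onsets are limited to one consonant).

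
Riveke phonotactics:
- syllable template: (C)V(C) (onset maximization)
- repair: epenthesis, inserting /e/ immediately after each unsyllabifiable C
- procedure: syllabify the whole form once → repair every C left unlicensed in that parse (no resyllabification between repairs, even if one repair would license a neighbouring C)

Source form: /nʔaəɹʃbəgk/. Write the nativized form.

neʔaəɹʃebəgke

Syllabifying with onset maximization leaves /n/, /ʃ/, /k/ stranded (at most one coda consonant is licensed; onsets are limited to one consonant).
Inserting the epenthetic vowel yields /n/ → /ne/, /ʃ/ → /ʃe/, /k/ → /ke/.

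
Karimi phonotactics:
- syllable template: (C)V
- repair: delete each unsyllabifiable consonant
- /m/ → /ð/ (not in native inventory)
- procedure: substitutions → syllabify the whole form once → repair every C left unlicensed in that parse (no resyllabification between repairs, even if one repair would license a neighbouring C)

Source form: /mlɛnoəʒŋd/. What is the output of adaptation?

Substitution: /m/ → /ð/, giving /ðlɛnoəʒŋd/.
The consonants /ð/, /ʒ/, /ŋ/, /d/ cannot be parsed into a legal (C)V syllable (no codas are permitted; onsets are limited to one consonant).
Deletion applies to /ð/, /ʒ/, /ŋ/, /d/.

lɛnoə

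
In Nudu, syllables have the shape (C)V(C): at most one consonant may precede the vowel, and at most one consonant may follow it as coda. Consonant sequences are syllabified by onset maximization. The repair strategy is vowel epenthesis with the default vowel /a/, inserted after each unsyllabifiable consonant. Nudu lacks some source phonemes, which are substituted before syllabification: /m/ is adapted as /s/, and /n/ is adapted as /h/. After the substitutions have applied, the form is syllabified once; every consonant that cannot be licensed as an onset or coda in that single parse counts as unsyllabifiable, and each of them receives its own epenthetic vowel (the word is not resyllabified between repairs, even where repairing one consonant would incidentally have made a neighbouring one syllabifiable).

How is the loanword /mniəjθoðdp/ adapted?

Substitution: /m/ → /s/, /n/ → /h/, giving /shiəjθoðdp/.
The consonants /s/, /d/, /p/ cannot be parsed into a legal (C)V(C) syllable (at most one coda consonant is licensed; onsets are limited to one consonant).
Inserting the epenthetic vowel yields /s/ → /sa/, /d/ → /da/, /p/ → /pa/.

sahiəjθoðdapa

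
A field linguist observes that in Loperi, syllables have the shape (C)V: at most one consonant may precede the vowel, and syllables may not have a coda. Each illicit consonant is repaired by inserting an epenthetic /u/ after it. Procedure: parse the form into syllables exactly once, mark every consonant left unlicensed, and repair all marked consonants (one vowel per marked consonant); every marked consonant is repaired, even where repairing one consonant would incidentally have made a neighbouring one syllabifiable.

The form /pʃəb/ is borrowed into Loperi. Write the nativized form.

The consonants /p/, /b/ cannot be parsed into a legal (C)V syllable (no codas are permitted; onsets are limited to one consonant).
Each unlicensed consonant becomes the onset of a new syllable: /p/ → /pu/, /b/ → /bu/.

puʃəbu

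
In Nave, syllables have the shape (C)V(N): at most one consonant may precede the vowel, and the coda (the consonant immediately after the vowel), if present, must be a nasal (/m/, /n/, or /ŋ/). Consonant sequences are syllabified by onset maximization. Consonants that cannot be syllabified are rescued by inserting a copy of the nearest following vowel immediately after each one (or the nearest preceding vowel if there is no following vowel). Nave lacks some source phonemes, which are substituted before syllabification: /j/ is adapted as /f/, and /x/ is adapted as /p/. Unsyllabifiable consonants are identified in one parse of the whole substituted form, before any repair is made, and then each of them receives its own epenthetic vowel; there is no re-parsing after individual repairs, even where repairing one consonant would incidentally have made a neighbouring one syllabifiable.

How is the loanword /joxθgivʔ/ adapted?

fopiθigiviʔi

Substitution: /j/ → /f/, /x/ → /p/, giving /fopθgivʔ/.
Under (C)V(N), the unsyllabifiable consonants are /p/, /θ/, /v/, /ʔ/ (only a nasal (/m/, /n/, or /ŋ/) is licensed in coda position; onsets are limited to one consonant).
Epenthesis after each stranded consonant: /p/ → /pi/, /θ/ → /θi/, /v/ → /vi/, /ʔ/ → /ʔi/.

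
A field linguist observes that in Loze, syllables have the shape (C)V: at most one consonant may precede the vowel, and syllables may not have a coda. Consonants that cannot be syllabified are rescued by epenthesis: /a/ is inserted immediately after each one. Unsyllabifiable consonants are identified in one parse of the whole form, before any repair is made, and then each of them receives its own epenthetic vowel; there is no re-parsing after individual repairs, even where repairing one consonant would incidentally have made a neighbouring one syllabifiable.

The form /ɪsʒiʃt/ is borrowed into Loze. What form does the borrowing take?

Syllabifying with onset maximization leaves /s/, /ʃ/, /t/ stranded (no codas are permitted; onsets are limited to one consonant).
Each unlicensed consonant becomes the onset of a new syllable: /s/ → /sa/, /ʃ/ → /ʃa/, /t/ → /ta/.

ɪsaʒiʃata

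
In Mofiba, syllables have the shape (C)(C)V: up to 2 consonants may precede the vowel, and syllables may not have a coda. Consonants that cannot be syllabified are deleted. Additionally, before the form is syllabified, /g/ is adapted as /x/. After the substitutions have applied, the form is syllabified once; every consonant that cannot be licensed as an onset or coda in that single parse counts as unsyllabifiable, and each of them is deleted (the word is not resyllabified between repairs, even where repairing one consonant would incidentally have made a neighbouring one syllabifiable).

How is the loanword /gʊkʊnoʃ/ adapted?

Substitution: /g/ → /x/, giving /xʊkʊnoʃ/.
Under (C)(C)V, the unsyllabifiable consonants are /ʃ/ (no codas are permitted; onsets may contain at most 2 consonants).
Deletion applies to /ʃ/.

xʊkʊno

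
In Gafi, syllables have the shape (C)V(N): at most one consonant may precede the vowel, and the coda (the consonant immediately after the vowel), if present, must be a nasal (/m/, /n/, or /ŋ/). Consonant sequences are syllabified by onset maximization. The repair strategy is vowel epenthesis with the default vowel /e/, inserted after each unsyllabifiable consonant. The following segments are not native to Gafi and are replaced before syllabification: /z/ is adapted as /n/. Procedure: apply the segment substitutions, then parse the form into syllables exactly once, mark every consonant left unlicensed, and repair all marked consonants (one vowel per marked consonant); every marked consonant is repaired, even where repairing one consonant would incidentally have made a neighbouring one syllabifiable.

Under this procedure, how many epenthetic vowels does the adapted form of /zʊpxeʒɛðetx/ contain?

After substitution the input is /nʊpxeʒɛðetx/.
The unsyllabifiable consonants are /p/, /t/, /x/; each receives one epenthetic vowel.

3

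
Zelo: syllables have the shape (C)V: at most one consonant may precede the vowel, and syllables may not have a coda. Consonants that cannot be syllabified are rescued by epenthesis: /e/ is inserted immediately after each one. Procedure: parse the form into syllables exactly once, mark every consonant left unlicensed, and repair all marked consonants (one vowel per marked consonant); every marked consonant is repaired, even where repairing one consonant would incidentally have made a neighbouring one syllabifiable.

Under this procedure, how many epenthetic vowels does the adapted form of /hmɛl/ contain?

The unsyllabifiable consonants are /h/, /l/; each receives one epenthetic vowel.

2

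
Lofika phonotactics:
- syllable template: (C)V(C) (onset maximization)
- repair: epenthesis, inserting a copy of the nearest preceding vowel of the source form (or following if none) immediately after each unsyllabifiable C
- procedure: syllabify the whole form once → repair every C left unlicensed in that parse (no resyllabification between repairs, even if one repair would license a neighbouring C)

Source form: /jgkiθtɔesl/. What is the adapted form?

jigikiθtɔesle

Syllabifying with onset maximization leaves /j/, /g/, /l/ stranded (at most one coda consonant is licensed; onsets are limited to one consonant).
Epenthesis after each stranded consonant: /j/ → /ji/, /g/ → /gi/, /l/ → /le/.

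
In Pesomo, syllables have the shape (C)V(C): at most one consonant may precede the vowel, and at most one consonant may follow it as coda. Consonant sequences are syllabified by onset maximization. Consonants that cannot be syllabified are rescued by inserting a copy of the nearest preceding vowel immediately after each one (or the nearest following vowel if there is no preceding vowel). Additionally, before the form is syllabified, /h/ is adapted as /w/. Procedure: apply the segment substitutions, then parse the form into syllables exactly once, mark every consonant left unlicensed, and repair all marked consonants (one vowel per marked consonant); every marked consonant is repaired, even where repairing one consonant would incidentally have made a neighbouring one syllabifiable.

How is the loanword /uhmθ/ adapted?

uwmuθu

Substitution: /h/ → /w/, giving /uwmθ/.
Under (C)V(C), the unsyllabifiable consonants are /m/, /θ/ (at most one coda consonant is licensed; onsets are limited to one consonant).
Epenthesis after each stranded consonant: /m/ → /mu/, /θ/ → /θu/.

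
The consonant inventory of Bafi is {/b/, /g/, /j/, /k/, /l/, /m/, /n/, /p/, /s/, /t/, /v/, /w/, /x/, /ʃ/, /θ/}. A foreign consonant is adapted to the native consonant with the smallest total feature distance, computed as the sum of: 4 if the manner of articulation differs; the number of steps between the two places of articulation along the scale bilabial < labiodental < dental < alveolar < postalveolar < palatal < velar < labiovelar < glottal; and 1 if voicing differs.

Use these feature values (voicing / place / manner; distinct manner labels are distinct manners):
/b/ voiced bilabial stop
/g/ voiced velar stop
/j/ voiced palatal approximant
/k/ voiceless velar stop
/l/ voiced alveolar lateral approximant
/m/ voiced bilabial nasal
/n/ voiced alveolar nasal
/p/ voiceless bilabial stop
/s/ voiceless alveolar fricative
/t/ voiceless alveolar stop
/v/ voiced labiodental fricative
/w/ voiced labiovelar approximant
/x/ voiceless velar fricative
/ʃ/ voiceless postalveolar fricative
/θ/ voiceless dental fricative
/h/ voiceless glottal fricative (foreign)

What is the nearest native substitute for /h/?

/x/ is closest: same manner (fricative), place distance 2 (glottal→velar), same voicing; total 2. Next closest is /ʃ/ at distance 4.

x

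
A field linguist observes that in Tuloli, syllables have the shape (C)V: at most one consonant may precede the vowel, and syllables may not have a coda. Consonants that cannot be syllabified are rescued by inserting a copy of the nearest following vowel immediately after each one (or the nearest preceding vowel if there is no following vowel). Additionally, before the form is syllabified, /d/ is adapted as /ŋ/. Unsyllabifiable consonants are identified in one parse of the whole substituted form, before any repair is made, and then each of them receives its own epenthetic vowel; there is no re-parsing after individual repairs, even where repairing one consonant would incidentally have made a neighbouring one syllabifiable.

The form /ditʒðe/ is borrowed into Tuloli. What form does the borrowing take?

Substitution: /d/ → /ŋ/, giving /ŋitʒðe/.
Under (C)V, the unsyllabifiable consonants are /t/, /ʒ/ (no codas are permitted; onsets are limited to one consonant).
Inserting the epenthetic vowel yields /t/ → /te/, /ʒ/ → /ʒe/.

ŋiteʒeðe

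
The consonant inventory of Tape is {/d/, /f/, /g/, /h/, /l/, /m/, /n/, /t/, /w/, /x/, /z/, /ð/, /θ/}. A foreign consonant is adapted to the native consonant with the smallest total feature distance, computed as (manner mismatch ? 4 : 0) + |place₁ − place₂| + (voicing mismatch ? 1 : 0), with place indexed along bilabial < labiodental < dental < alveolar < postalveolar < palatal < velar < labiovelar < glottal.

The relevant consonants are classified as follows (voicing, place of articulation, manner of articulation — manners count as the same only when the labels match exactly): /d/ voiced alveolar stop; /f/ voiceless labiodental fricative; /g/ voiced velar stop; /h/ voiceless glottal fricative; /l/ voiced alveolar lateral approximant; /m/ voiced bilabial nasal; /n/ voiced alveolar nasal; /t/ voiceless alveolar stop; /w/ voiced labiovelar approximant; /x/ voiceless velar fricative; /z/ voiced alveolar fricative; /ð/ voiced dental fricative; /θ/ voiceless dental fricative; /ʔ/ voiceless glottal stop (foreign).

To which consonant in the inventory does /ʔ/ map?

/g/ is closest: same manner (stop), place distance 2 (glottal→velar), voicing differs (+1); total 3. Next closest is /h/ at distance 4.

g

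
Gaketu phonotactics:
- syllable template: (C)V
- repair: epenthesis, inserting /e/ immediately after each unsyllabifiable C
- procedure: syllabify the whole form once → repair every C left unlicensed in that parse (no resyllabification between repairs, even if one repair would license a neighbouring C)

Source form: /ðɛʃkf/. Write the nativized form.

Syllabifying with onset maximization leaves /ʃ/, /k/, /f/ stranded (no codas are permitted; onsets are limited to one consonant).
Inserting the epenthetic vowel yields /ʃ/ → /ʃe/, /k/ → /ke/, /f/ → /fe/.

ðɛʃekefe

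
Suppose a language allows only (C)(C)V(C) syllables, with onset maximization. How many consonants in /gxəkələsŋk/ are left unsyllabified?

Syllabifying with onset maximization leaves /ŋ/, /k/ stranded (at most one coda consonant is licensed; onsets may contain at most 2 consonants).

2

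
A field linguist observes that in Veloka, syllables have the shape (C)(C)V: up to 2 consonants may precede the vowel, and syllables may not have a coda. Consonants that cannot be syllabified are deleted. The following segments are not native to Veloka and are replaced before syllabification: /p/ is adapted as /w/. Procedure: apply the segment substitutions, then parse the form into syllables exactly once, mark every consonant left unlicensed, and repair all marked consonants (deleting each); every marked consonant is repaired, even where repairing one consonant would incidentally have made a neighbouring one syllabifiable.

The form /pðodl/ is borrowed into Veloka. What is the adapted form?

Substitution: /p/ → /w/, giving /wðodl/.
Syllabifying with onset maximization leaves /d/, /l/ stranded (no codas are permitted; onsets may contain at most 2 consonants).
Deleting the stranded consonants removes /d/, /l/.

wðo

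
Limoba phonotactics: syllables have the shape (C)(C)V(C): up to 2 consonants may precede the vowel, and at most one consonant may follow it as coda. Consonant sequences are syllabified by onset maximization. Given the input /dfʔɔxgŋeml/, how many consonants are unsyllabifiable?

The consonants /d/, /l/ cannot be parsed into a legal (C)(C)V(C) syllable (at most one coda consonant is licensed; onsets may contain at most 2 consonants).

2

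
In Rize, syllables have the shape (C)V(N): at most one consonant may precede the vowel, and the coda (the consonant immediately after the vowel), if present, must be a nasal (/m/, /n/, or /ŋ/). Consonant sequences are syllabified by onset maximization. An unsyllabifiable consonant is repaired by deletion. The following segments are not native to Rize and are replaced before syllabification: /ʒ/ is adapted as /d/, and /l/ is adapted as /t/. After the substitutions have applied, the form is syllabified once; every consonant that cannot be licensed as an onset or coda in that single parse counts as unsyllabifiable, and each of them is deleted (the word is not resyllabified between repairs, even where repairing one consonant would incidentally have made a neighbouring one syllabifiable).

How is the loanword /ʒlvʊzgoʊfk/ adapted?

vʊgoʊ

Substitution: /ʒ/ → /d/, /l/ → /t/, giving /dtvʊzgoʊfk/.
The consonants /d/, /t/, /z/, /f/, /k/ cannot be parsed into a legal (C)V(N) syllable (only a nasal (/m/, /n/, or /ŋ/) is licensed in coda position; onsets are limited to one consonant).
Deleting the stranded consonants removes /d/, /t/, /z/, /f/, /k/.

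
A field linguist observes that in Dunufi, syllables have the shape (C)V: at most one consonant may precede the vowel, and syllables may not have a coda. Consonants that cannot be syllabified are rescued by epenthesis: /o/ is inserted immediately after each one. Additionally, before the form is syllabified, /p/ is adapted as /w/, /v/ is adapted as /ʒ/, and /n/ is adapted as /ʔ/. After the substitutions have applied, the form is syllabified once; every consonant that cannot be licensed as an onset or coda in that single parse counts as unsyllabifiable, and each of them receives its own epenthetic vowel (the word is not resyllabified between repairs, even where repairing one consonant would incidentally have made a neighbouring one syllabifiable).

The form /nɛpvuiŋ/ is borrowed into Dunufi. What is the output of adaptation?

Substitution: /n/ → /ʔ/, /p/ → /w/, /v/ → /ʒ/, giving /ʔɛwʒuiŋ/.
Under (C)V, the unsyllabifiable consonants are /w/, /ŋ/ (no codas are permitted; onsets are limited to one consonant).
Inserting the epenthetic vowel yields /w/ → /wo/, /ŋ/ → /ŋo/.

ʔɛwoʒuiŋo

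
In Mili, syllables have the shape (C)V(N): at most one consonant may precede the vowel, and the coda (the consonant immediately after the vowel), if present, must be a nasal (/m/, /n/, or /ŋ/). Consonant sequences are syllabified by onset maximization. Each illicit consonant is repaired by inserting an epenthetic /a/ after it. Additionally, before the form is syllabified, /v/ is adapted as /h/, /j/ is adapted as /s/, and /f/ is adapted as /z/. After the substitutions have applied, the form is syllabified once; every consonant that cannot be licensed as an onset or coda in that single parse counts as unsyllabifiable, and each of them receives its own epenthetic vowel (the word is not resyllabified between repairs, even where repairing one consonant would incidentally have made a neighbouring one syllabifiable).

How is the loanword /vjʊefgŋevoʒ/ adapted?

hasʊezagaŋehoʒa

Substitution: /v/ → /h/, /j/ → /s/, /f/ → /z/, giving /hsʊezgŋehoʒ/.
Syllabifying with onset maximization leaves /h/, /z/, /g/, /ʒ/ stranded (only a nasal (/m/, /n/, or /ŋ/) is licensed in coda position; onsets are limited to one consonant).
Inserting the epenthetic vowel yields /h/ → /ha/, /z/ → /za/, /g/ → /ga/, /ʒ/ → /ʒa/.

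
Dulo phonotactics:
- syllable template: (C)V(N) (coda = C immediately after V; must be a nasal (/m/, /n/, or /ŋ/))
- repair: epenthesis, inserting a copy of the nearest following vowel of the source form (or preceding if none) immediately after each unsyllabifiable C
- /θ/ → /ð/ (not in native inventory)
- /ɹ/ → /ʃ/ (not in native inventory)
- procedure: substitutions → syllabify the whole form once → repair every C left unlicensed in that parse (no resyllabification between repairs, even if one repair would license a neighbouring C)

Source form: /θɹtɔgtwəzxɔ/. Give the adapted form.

ðɔʃɔtɔgətəwəzɔxɔ

Substitution: /θ/ → /ð/, /ɹ/ → /ʃ/, giving /ðʃtɔgtwəzxɔ/.
The consonants /ð/, /ʃ/, /g/, /t/, /z/ cannot be parsed into a legal (C)V(N) syllable (only a nasal (/m/, /n/, or /ŋ/) is licensed in coda position; onsets are limited to one consonant).
Inserting the epenthetic vowel yields /ð/ → /ðɔ/, /ʃ/ → /ʃɔ/, /g/ → /gə/, /t/ → /tə/, /z/ → /zɔ/.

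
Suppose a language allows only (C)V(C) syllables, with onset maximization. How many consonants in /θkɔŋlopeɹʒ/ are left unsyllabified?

2

Syllabifying with onset maximization leaves /θ/, /ʒ/ stranded (at most one coda consonant is licensed; onsets are limited to one consonant).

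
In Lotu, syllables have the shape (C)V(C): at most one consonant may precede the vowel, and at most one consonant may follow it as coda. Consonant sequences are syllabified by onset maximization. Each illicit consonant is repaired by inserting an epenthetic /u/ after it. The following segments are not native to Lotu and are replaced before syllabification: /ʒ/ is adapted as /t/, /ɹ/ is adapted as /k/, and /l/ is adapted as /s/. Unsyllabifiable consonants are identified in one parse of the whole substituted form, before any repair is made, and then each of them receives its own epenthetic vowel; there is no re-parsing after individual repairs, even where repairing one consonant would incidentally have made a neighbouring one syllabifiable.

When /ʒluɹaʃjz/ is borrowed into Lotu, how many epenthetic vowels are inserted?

3

After substitution the input is /tsukaʃjz/.
The unsyllabifiable consonants are /t/, /j/, /z/; each receives one epenthetic vowel.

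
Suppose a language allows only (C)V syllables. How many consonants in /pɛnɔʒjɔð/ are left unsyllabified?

Syllabifying with onset maximization leaves /ʒ/, /ð/ stranded (no codas are permitted; onsets are limited to one consonant).

2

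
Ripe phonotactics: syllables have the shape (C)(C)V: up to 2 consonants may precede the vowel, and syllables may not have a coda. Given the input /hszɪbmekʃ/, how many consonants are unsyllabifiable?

3

Syllabifying with onset maximization leaves /h/, /k/, /ʃ/ stranded (no codas are permitted; onsets may contain at most 2 consonants).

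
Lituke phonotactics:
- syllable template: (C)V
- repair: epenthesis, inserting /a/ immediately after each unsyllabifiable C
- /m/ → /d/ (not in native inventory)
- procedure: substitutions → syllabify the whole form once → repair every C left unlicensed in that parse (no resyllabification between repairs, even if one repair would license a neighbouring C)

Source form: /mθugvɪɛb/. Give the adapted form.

Substitution: /m/ → /d/, giving /dθugvɪɛb/.
Under (C)V, the unsyllabifiable consonants are /d/, /g/, /b/ (no codas are permitted; onsets are limited to one consonant).
Inserting the epenthetic vowel yields /d/ → /da/, /g/ → /ga/, /b/ → /ba/.

daθugavɪɛba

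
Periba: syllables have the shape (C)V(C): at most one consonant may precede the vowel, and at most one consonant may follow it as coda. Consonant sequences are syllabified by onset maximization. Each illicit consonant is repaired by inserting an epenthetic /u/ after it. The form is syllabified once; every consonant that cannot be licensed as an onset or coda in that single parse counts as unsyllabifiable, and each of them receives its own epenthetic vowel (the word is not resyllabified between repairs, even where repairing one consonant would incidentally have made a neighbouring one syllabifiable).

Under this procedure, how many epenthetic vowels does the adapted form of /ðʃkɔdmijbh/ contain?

4

The unsyllabifiable consonants are /ð/, /ʃ/, /b/, /h/; each receives one epenthetic vowel.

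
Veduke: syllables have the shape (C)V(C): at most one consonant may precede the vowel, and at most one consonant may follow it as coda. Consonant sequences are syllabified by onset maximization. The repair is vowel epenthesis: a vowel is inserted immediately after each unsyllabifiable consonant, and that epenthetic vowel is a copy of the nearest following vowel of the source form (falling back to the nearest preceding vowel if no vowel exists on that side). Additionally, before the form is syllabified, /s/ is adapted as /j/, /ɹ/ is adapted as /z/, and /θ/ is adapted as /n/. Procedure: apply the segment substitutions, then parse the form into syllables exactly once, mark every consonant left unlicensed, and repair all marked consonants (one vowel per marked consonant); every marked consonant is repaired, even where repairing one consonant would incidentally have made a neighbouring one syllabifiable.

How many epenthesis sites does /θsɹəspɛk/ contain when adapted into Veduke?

2

After substitution the input is /njzəjpɛk/.
The unsyllabifiable consonants are /n/, /j/; each receives one epenthetic vowel.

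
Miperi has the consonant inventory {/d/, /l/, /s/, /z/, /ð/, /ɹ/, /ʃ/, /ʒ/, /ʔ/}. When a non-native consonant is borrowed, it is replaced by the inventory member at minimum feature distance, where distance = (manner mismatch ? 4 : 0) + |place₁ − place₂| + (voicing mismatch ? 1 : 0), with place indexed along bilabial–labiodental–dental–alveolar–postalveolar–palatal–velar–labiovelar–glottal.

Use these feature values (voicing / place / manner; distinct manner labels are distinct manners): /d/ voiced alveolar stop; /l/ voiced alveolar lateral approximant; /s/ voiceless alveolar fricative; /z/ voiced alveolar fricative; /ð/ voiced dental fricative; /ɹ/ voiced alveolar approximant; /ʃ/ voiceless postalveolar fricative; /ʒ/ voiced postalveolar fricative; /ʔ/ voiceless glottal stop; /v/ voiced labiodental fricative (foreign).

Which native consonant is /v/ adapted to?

/ð/ is closest: same manner (fricative), place distance 1 (labiodental→dental), same voicing; total 1. Next closest is /z/ at distance 2.

ð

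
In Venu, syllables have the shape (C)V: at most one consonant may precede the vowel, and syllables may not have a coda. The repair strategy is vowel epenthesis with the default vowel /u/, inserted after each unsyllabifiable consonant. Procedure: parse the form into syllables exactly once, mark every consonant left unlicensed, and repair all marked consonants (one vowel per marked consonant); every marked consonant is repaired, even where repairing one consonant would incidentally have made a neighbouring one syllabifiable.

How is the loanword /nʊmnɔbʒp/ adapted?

nʊmunɔbuʒupu

Under (C)V, the unsyllabifiable consonants are /m/, /b/, /ʒ/, /p/ (no codas are permitted; onsets are limited to one consonant).
Inserting the epenthetic vowel yields /m/ → /mu/, /b/ → /bu/, /ʒ/ → /ʒu/, /p/ → /pu/.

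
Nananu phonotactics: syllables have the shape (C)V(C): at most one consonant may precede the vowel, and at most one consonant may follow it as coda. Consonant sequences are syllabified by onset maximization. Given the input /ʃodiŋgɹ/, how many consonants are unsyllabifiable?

2

Syllabifying with onset maximization leaves /g/, /ɹ/ stranded (at most one coda consonant is licensed; onsets are limited to one consonant).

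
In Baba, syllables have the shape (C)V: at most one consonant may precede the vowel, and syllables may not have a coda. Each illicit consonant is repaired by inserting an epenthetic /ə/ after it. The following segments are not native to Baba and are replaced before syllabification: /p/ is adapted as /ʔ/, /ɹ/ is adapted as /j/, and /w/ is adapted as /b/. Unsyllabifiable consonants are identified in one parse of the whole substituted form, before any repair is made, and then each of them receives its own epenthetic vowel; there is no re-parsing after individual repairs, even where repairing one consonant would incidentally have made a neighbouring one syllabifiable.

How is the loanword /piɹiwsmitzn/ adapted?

ʔijibəsəmitəzənə

Substitution: /p/ → /ʔ/, /ɹ/ → /j/, /w/ → /b/, giving /ʔijibsmitzn/.
The consonants /b/, /s/, /t/, /z/, /n/ cannot be parsed into a legal (C)V syllable (no codas are permitted; onsets are limited to one consonant).
Each unlicensed consonant becomes the onset of a new syllable: /b/ → /bə/, /s/ → /sə/, /t/ → /tə/, /z/ → /zə/, /n/ → /nə/.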